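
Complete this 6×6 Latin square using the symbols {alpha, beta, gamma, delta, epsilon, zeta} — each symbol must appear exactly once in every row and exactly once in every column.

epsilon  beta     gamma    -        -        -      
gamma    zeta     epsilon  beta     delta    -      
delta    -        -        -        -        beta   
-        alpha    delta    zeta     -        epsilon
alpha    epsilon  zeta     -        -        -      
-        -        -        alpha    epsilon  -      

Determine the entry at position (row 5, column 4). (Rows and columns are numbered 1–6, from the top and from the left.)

(r1,c4) = delta
(r2,c6) = alpha
(r3,c2) = gamma
(r3,c3) = alpha
(r3,c4) = epsilon
(r3,c5) = zeta
(r4,c1) = beta
(r4,c5) = gamma
(r5,c4) = gamma

gamma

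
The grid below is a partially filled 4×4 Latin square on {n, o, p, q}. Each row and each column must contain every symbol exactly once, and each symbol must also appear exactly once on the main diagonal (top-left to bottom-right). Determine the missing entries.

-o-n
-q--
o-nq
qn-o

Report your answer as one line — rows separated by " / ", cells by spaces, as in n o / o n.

(r1,c1) = p
(r1,c3) = q
(r2,c1) = n
(r2,c4) = p
(r3,c2) = p
(r4,c3) = p
(r2,c3) = o

p o q n / n q o p / o p n q / q n p o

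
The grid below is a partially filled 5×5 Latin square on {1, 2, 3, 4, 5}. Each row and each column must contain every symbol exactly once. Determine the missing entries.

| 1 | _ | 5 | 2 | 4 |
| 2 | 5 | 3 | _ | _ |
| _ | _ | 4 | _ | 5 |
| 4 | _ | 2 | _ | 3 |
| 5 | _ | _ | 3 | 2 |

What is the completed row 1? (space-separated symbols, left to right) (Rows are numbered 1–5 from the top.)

1 3 5 2 4

(r1,c2): row 1 has {1,2,4,5}; column 2 has {5}, so it must be 3.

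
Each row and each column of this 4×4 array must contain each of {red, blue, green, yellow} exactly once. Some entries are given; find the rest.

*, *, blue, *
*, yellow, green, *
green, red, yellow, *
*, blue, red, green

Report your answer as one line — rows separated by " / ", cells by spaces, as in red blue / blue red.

red green blue yellow / blue yellow green red / green red yellow blue / yellow blue red green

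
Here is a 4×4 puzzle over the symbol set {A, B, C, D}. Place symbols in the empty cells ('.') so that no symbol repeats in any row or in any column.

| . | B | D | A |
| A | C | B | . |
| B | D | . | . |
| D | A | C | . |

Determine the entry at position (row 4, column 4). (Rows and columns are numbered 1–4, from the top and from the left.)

(r1,c1) = C
(r2,c4) = D
(r3,c3) = A
(r3,c4) = C
(r4,c4) = B

B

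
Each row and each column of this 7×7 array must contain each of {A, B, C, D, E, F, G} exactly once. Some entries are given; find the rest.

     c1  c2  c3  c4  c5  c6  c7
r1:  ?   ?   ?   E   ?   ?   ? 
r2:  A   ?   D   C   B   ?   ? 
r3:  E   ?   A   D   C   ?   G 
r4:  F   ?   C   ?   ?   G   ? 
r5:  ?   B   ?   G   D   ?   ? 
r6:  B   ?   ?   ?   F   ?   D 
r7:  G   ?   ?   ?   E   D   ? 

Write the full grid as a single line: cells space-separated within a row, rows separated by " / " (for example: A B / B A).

(r3,c2) = F
(r3,c6) = B
(r4,c5) = A
(r5,c1) = C
(r6,c4) = A
(r1,c1) = D
(r1,c5) = G
(r4,c4) = B
(r4,c7) = E
(r7,c4) = F
(r2,c7) = F
(r4,c2) = D
(r5,c7) = A
(r7,c3) = B
(r7,c7) = C
(r1,c3) = F
(r1,c7) = B
(r2,c6) = E
(r5,c3) = E
(r5,c6) = F
(r6,c3) = G
(r6,c6) = C
(r7,c2) = A
(r1,c2) = C
(r1,c6) = A
(r2,c2) = G
(r6,c2) = E

D C F E G A B / A G D C B E F / E F A D C B G / F D C B A G E / C B E G D F A / B E G A F C D / G A B F E D C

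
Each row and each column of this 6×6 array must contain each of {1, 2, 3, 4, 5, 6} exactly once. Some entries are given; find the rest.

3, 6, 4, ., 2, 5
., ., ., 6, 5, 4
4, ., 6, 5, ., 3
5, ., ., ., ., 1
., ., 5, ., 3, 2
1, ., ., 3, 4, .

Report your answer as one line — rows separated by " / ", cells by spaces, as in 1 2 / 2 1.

At row 1, column 4: row 1 has {2,3,4,5,6}; column 4 has {3,5,6}; that leaves 1.
At row 2, column 1: row 2 has {4,5,6}; column 1 has {1,3,4,5}; that leaves 2.
At row 3, column 5: row 3 has {3,4,5,6}; column 5 has {2,3,4,5}; that leaves 1.
At row 4, column 5: row 4 has {1,5}; column 5 has {1,2,3,4,5}; that leaves 6.
At row 5, column 1: row 5 has {2,3,5}; column 1 has {1,2,3,4,5}; that leaves 6.
At row 5, column 4: row 5 has {2,3,5,6}; column 4 has {1,3,5,6}; that leaves 4.
At row 6, column 3: row 6 has {1,3,4}; column 3 has {4,5,6}; that leaves 2.
At row 6, column 6: row 6 has {1,2,3,4}; column 6 has {1,2,3,4,5}; that leaves 6.
At row 3, column 2: row 3 has {1,3,4,5,6}; column 2 has {6}; that leaves 2.
At row 4, column 3: row 4 has {1,5,6}; column 3 has {2,4,5,6}; that leaves 3.
At row 4, column 4: row 4 has {1,3,5,6}; column 4 has {1,3,4,5,6}; that leaves 2.
At row 5, column 2: row 5 has {2,3,4,5,6}; column 2 has {2,6}; that leaves 1.
At row 6, column 2: row 6 has {1,2,3,4,6}; column 2 has {1,2,6}; that leaves 5.
At row 2, column 2: row 2 has {2,4,5,6}; column 2 has {1,2,5,6}; that leaves 3.
At row 2, column 3: row 2 has {2,3,4,5,6}; column 3 has {2,3,4,5,6}; that leaves 1.
At row 4, column 2: row 4 has {1,2,3,5,6}; column 2 has {1,2,3,5,6}; that leaves 4.

3 6 4 1 2 5 / 2 3 1 6 5 4 / 4 2 6 5 1 3 / 5 4 3 2 6 1 / 6 1 5 4 3 2 / 1 5 2 3 4 6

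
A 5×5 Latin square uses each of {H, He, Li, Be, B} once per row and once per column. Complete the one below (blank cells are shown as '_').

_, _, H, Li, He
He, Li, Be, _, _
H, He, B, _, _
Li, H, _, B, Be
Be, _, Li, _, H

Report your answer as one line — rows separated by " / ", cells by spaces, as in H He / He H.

B Be H Li He / He Li Be H B / H He B Be Li / Li H He B Be / Be B Li He H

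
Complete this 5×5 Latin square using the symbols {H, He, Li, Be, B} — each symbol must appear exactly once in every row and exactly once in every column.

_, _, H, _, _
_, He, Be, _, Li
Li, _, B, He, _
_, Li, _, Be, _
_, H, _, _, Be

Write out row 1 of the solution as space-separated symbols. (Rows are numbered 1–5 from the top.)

Be B H Li He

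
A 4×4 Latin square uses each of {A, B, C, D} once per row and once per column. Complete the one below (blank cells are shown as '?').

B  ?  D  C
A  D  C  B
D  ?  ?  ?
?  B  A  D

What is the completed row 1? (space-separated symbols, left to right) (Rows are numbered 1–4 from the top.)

B A D C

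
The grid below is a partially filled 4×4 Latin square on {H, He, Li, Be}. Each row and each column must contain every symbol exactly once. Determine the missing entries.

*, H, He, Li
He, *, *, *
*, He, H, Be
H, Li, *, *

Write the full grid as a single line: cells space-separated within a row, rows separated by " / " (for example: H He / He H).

(r1,c1) = Be
(r2,c2) = Be
(r2,c3) = Li
(r2,c4) = H
(r3,c1) = Li
(r4,c3) = Be
(r4,c4) = He

Be H He Li / He Be Li H / Li He H Be / H Li Be He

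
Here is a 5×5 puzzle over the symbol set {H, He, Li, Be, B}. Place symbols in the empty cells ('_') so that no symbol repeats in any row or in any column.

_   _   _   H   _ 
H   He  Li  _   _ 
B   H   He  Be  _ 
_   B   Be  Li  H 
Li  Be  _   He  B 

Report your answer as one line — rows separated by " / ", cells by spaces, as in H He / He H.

Be Li B H He / H He Li B Be / B H He Be Li / He B Be Li H / Li Be H He B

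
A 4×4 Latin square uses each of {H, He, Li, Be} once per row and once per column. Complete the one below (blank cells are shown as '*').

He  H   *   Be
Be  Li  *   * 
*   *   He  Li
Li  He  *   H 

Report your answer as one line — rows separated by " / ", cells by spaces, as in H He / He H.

He H Li Be / Be Li H He / H Be He Li / Li He Be H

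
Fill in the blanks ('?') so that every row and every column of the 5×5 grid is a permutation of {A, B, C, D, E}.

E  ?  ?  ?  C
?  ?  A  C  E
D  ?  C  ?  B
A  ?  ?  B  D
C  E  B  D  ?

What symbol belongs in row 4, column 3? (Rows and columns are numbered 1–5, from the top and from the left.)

E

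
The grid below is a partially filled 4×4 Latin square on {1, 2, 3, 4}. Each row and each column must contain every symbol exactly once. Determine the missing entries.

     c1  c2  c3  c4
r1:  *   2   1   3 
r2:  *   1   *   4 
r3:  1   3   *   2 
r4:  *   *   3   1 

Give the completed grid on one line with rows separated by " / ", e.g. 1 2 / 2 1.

(r1,c1): row 1 has {1,2,3}; column 1 has {1}, so it must be 4.
(r2,c3): row 2 has {1,4}; column 3 has {1,3}, so it must be 2.
(r3,c3): row 3 has {1,2,3}; column 3 has {1,2,3}, so it must be 4.
(r4,c1): row 4 has {1,3}; column 1 has {1,4}, so it must be 2.
(r4,c2): row 4 has {1,2,3}; column 2 has {1,2,3}, so it must be 4.
(r2,c1): row 2 has {1,2,4}; column 1 has {1,2,4}, so it must be 3.

4 2 1 3 / 3 1 2 4 / 1 3 4 2 / 2 4 3 1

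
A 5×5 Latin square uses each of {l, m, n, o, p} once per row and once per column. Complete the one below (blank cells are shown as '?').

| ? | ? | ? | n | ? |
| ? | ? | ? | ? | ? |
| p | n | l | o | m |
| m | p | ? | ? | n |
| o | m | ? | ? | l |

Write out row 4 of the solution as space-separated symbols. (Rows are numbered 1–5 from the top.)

m p o l n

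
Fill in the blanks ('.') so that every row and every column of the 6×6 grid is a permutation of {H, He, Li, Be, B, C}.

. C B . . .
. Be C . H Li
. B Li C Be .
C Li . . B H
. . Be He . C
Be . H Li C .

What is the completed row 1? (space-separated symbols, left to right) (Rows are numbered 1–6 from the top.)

Li C B H He Be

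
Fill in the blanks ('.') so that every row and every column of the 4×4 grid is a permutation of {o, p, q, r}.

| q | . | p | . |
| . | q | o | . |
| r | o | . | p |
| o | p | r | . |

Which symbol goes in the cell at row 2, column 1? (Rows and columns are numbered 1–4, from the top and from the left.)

p

row 1 has {p,q}; column 2 has {o,p,q} — only r is left for (r1,c2).
row 1 has {p,q,r}; column 4 has {p} — only o is left for (r1,c4).
row 2 has {o,q}; column 1 has {o,q,r} — only p is left for (r2,c1).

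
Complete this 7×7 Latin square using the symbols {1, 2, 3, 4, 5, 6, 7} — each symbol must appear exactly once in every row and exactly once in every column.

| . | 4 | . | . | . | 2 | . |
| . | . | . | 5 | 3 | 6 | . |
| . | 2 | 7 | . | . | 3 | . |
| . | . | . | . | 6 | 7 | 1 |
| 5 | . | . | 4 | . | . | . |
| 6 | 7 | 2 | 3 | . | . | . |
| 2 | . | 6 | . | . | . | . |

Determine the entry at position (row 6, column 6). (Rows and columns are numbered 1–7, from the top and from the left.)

(r2,c2) = 1
(r2,c3) = 4
(r4,c4) = 2
(r5,c6) = 1
(r2,c1) = 7
(r2,c7) = 2
(r5,c3) = 3
(r4,c3) = 5
(r5,c2) = 6
(r5,c7) = 7
(r1,c3) = 1
(r4,c2) = 3
(r5,c5) = 2
(r7,c2) = 5
(r7,c6) = 4
(r7,c7) = 3
(r1,c1) = 3
(r4,c1) = 4
(r6,c6) = 5

5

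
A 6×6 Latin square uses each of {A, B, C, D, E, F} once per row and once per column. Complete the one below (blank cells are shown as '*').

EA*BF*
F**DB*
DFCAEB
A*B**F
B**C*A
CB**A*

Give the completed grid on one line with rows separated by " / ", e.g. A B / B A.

(r1,c3) = D
(r1,c6) = C
(r2,c6) = E
(r4,c4) = E
(r5,c5) = D
(r6,c4) = F
(r6,c6) = D
(r2,c2) = C
(r2,c3) = A
(r4,c2) = D
(r4,c5) = C
(r5,c2) = E
(r5,c3) = F
(r6,c3) = E

E A D B F C / F C A D B E / D F C A E B / A D B E C F / B E F C D A / C B E F A D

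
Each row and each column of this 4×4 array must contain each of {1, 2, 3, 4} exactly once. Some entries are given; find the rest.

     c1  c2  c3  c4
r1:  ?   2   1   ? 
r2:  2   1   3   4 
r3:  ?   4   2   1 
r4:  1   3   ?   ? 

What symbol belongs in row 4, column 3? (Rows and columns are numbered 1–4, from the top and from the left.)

4

row 1 has {1,2}; column 4 has {1,4} — only 3 is left for (r1,c4).
row 3 has {1,2,4}; column 1 has {1,2} — only 3 is left for (r3,c1).
row 4 has {1,3}; column 3 has {1,2,3} — only 4 is left for (r4,c3).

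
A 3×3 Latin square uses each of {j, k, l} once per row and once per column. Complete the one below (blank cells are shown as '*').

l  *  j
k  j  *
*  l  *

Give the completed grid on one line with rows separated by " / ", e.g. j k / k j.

l k j / k j l / j l k

(r1,c2) = k
(r2,c3) = l
(r3,c1) = j
(r3,c3) = k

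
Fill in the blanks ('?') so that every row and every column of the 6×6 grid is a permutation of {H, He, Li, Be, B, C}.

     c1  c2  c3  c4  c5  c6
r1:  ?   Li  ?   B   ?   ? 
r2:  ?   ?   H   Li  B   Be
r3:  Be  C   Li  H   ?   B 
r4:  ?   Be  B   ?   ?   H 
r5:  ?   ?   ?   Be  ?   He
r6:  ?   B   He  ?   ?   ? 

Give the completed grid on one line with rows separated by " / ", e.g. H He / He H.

He Li Be B H C / C He H Li B Be / Be C Li H He B / Li Be B He C H / B H C Be Li He / H B He C Be Li

row 1 has {Li,B}; column 6 has {H,He,Be,B} — only C is left for (r1,c6).
row 2 has {H,Li,Be,B}; column 2 has {Li,Be,B,C} — only He is left for (r2,c2).
row 3 has {H,Li,Be,B,C}; column 5 has {B} — only He is left for (r3,c5).
row 5 has {He,Be}; column 2 has {He,Li,Be,B,C} — only H is left for (r5,c2).
row 5 has {H,He,Be}; column 3 has {H,He,Li,B} — only C is left for (r5,c3).
row 5 has {H,He,Be,C}; column 5 has {He,B} — only Li is left for (r5,c5).
row 6 has {He,B}; column 4 has {H,Li,Be,B} — only C is left for (r6,c4).
row 6 has {He,B,C}; column 6 has {H,He,Be,B,C} — only Li is left for (r6,c6).
row 1 has {Li,B,C}; column 3 has {H,He,Li,B,C} — only Be is left for (r1,c3).
row 1 has {Li,Be,B,C}; column 5 has {He,Li,B} — only H is left for (r1,c5).
row 2 has {H,He,Li,Be,B}; column 1 has {Be} — only C is left for (r2,c1).
row 4 has {H,Be,B}; column 4 has {H,Li,Be,B,C} — only He is left for (r4,c4).
row 4 has {H,He,Be,B}; column 5 has {H,He,Li,B} — only C is left for (r4,c5).
row 5 has {H,He,Li,Be,C}; column 1 has {Be,C} — only B is left for (r5,c1).
row 6 has {He,Li,B,C}; column 1 has {Be,B,C} — only H is left for (r6,c1).
row 6 has {H,He,Li,B,C}; column 5 has {H,He,Li,B,C} — only Be is left for (r6,c5).
row 1 has {H,Li,Be,B,C}; column 1 has {H,Be,B,C} — only He is left for (r1,c1).
row 4 has {H,He,Be,B,C}; column 1 has {H,He,Be,B,C} — only Li is left for (r4,c1).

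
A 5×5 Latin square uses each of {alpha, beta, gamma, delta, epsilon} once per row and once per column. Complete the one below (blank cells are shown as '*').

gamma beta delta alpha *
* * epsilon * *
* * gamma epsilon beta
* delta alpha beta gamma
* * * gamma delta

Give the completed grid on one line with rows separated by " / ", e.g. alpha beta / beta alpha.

gamma beta delta alpha epsilon / beta gamma epsilon delta alpha / delta alpha gamma epsilon beta / epsilon delta alpha beta gamma / alpha epsilon beta gamma delta

(r1,c5) = epsilon
(r2,c4) = delta
(r2,c5) = alpha
(r3,c2) = alpha
(r4,c1) = epsilon
(r5,c2) = epsilon
(r5,c3) = beta
(r2,c1) = beta
(r2,c2) = gamma
(r3,c1) = delta
(r5,c1) = alpha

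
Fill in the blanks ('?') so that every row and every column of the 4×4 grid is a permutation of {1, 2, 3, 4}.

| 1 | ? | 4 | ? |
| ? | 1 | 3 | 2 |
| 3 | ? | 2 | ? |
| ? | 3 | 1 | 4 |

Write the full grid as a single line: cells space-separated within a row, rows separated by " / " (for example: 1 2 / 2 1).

Cell (r1,c2): row 1 has {1,4}; column 2 has {1,3} → 2.
Cell (r1,c4): row 1 has {1,2,4}; column 4 has {2,4} → 3.
Cell (r2,c1): row 2 has {1,2,3}; column 1 has {1,3} → 4.
Cell (r3,c2): row 3 has {2,3}; column 2 has {1,2,3} → 4.
Cell (r3,c4): row 3 has {2,3,4}; column 4 has {2,3,4} → 1.
Cell (r4,c1): row 4 has {1,3,4}; column 1 has {1,3,4} → 2.

1 2 4 3 / 4 1 3 2 / 3 4 2 1 / 2 3 1 4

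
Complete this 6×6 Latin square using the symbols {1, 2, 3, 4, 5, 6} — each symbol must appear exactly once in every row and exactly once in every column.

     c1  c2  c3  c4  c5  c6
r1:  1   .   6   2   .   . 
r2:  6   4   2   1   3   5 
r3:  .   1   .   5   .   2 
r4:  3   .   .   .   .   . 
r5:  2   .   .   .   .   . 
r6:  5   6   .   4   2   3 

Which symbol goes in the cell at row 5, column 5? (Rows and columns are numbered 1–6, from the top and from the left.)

(r1,c6) = 4
(r3,c1) = 4
(r3,c3) = 3
(r3,c5) = 6
(r4,c4) = 6
(r4,c6) = 1
(r5,c4) = 3
(r5,c6) = 6
(r6,c3) = 1
(r1,c5) = 5
(r4,c5) = 4
(r5,c2) = 5
(r5,c3) = 4
(r5,c5) = 1

1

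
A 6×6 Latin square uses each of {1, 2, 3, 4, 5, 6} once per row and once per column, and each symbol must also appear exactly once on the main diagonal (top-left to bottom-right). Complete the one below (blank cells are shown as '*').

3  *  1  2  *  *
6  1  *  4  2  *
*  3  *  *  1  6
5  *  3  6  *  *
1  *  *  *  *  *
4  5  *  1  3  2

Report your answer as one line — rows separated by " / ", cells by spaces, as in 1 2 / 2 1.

(r2,c3) = 5
(r2,c6) = 3
(r3,c1) = 2
(r3,c3) = 4
(r3,c4) = 5
(r4,c5) = 4
(r4,c6) = 1
(r5,c4) = 3
(r5,c5) = 5
(r5,c6) = 4
(r6,c3) = 6
(r1,c5) = 6
(r1,c6) = 5
(r4,c2) = 2
(r5,c2) = 6
(r5,c3) = 2
(r1,c2) = 4

3 4 1 2 6 5 / 6 1 5 4 2 3 / 2 3 4 5 1 6 / 5 2 3 6 4 1 / 1 6 2 3 5 4 / 4 5 6 1 3 2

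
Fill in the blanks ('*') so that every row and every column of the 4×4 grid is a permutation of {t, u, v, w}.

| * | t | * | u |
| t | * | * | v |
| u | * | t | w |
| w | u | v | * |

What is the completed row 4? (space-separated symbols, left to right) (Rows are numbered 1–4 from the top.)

w u v t

row 1 has {t,u}; column 1 has {t,u,w} — only v is left for (r1,c1).
row 1 has {t,u,v}; column 3 has {t,v} — only w is left for (r1,c3).
row 2 has {t,v}; column 2 has {t,u} — only w is left for (r2,c2).
row 2 has {t,v,w}; column 3 has {t,v,w} — only u is left for (r2,c3).
row 3 has {t,u,w}; column 2 has {t,u,w} — only v is left for (r3,c2).
row 4 has {u,v,w}; column 4 has {u,v,w} — only t is left for (r4,c4).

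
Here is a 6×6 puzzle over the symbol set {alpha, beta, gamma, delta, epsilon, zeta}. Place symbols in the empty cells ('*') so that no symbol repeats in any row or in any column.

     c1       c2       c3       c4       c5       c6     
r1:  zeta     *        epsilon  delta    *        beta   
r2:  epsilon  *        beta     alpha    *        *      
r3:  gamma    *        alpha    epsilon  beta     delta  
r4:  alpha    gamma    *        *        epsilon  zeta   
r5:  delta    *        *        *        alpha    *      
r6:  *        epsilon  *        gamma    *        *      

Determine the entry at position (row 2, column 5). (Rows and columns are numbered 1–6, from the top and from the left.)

(r1,c2) = alpha
(r1,c5) = gamma
(r2,c6) = gamma
(r3,c2) = zeta
(r4,c3) = delta
(r4,c4) = beta
(r5,c2) = beta
(r5,c4) = zeta
(r5,c6) = epsilon
(r6,c1) = beta
(r6,c3) = zeta
(r6,c5) = delta
(r6,c6) = alpha
(r2,c2) = delta
(r2,c5) = zeta

zeta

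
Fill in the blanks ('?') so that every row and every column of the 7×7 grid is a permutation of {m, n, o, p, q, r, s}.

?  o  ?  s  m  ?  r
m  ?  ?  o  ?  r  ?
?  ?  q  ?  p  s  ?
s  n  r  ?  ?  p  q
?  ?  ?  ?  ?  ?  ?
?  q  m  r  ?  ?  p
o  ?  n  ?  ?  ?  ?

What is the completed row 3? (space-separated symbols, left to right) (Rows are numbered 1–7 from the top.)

r m q n p s o

At row 1, column 3: row 1 has {m,o,r,s}; column 3 has {m,n,q,r}; that leaves p.
At row 2, column 3: row 2 has {m,o,r}; column 3 has {m,n,p,q,r}; that leaves s.
At row 2, column 7: row 2 has {m,o,r,s}; column 7 has {p,q,r}; that leaves n.
At row 4, column 4: row 4 has {n,p,q,r,s}; column 4 has {o,r,s}; that leaves m.
At row 4, column 5: row 4 has {m,n,p,q,r,s}; column 5 has {m,p}; that leaves o.
At row 5, column 3: row 5 is empty so far; column 3 has {m,n,p,q,r,s}; that leaves o.
At row 6, column 1: row 6 has {m,p,q,r}; column 1 has {m,o,s}; that leaves n.
At row 6, column 5: row 6 has {m,n,p,q,r}; column 5 has {m,o,p}; that leaves s.
At row 6, column 6: row 6 has {m,n,p,q,r,s}; column 6 has {p,r,s}; that leaves o.
At row 1, column 1: row 1 has {m,o,p,r,s}; column 1 has {m,n,o,s}; that leaves q.
At row 1, column 6: row 1 has {m,o,p,q,r,s}; column 6 has {o,p,r,s}; that leaves n.
At row 2, column 2: row 2 has {m,n,o,r,s}; column 2 has {n,o,q}; that leaves p.
At row 2, column 5: row 2 has {m,n,o,p,r,s}; column 5 has {m,o,p,s}; that leaves q.
At row 3, column 1: row 3 has {p,q,s}; column 1 has {m,n,o,q,s}; that leaves r.
At row 3, column 2: row 3 has {p,q,r,s}; column 2 has {n,o,p,q}; that leaves m.
At row 3, column 4: row 3 has {m,p,q,r,s}; column 4 has {m,o,r,s}; that leaves n.
At row 3, column 7: row 3 has {m,n,p,q,r,s}; column 7 has {n,p,q,r}; that leaves o.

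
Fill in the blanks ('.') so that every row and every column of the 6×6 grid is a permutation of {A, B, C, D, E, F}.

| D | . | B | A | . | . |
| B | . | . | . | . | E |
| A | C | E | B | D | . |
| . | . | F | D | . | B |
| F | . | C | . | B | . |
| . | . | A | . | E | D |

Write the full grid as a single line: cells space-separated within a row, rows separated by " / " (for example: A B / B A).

At row 2, column 3: row 2 has {B,E}; column 3 has {A,B,C,E,F}; that leaves D.
At row 3, column 6: row 3 has {A,B,C,D,E}; column 6 has {B,D,E}; that leaves F.
At row 5, column 4: row 5 has {B,C,F}; column 4 has {A,B,D}; that leaves E.
At row 5, column 6: row 5 has {B,C,E,F}; column 6 has {B,D,E,F}; that leaves A.
At row 6, column 1: row 6 has {A,D,E}; column 1 has {A,B,D,F}; that leaves C.
At row 6, column 4: row 6 has {A,C,D,E}; column 4 has {A,B,D,E}; that leaves F.
At row 1, column 6: row 1 has {A,B,D}; column 6 has {A,B,D,E,F}; that leaves C.
At row 2, column 4: row 2 has {B,D,E}; column 4 has {A,B,D,E,F}; that leaves C.
At row 4, column 1: row 4 has {B,D,F}; column 1 has {A,B,C,D,F}; that leaves E.
At row 4, column 2: row 4 has {B,D,E,F}; column 2 has {C}; that leaves A.
At row 4, column 5: row 4 has {A,B,D,E,F}; column 5 has {B,D,E}; that leaves C.
At row 5, column 2: row 5 has {A,B,C,E,F}; column 2 has {A,C}; that leaves D.
At row 6, column 2: row 6 has {A,C,D,E,F}; column 2 has {A,C,D}; that leaves B.
At row 1, column 5: row 1 has {A,B,C,D}; column 5 has {B,C,D,E}; that leaves F.
At row 2, column 2: row 2 has {B,C,D,E}; column 2 has {A,B,C,D}; that leaves F.
At row 2, column 5: row 2 has {B,C,D,E,F}; column 5 has {B,C,D,E,F}; that leaves A.
At row 1, column 2: row 1 has {A,B,C,D,F}; column 2 has {A,B,C,D,F}; that leaves E.

D E B A F C / B F D C A E / A C E B D F / E A F D C B / F D C E B A / C B A F E D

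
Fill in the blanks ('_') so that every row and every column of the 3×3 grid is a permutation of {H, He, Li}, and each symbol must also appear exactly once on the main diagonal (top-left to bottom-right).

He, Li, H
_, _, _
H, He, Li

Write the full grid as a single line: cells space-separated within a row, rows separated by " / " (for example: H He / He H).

He Li H / Li H He / H He Li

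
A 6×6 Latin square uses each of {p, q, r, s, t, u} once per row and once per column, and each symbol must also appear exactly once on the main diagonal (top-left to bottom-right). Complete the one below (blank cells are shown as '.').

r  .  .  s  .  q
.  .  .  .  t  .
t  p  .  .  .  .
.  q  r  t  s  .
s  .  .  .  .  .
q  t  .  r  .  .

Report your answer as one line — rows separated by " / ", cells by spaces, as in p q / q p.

Cell (r1,c2): row 1 has {q,r,s}; column 2 has {p,q,t} → u.
Cell (r1,c5): row 1 has {q,r,s,u}; column 5 has {s,t} → p.
Cell (r2,c2): row 2 has {t}; column 2 has {p,q,t,u}; the diagonal has {r,t} → s.
Cell (r5,c2): row 5 has {s}; column 2 has {p,q,s,t,u} → r.
Cell (r6,c5): row 6 has {q,r,t}; column 5 has {p,s,t} → u.
Cell (r6,c6): row 6 has {q,r,t,u}; column 6 has {q}; the diagonal has {r,s,t} → p.
Cell (r1,c3): row 1 has {p,q,r,s,u}; column 3 has {r} → t.
Cell (r4,c6): row 4 has {q,r,s,t}; column 6 has {p,q} → u.
Cell (r5,c5): row 5 has {r,s}; column 5 has {p,s,t,u}; the diagonal has {p,r,s,t} → q.
Cell (r5,c6): row 5 has {q,r,s}; column 6 has {p,q,u} → t.
Cell (r6,c3): row 6 has {p,q,r,t,u}; column 3 has {r,t} → s.
Cell (r2,c6): row 2 has {s,t}; column 6 has {p,q,t,u} → r.
Cell (r3,c3): row 3 has {p,t}; column 3 has {r,s,t}; the diagonal has {p,q,r,s,t} → u.
Cell (r3,c4): row 3 has {p,t,u}; column 4 has {r,s,t} → q.
Cell (r3,c5): row 3 has {p,q,t,u}; column 5 has {p,q,s,t,u} → r.
Cell (r3,c6): row 3 has {p,q,r,t,u}; column 6 has {p,q,r,t,u} → s.
Cell (r4,c1): row 4 has {q,r,s,t,u}; column 1 has {q,r,s,t} → p.
Cell (r5,c3): row 5 has {q,r,s,t}; column 3 has {r,s,t,u} → p.
Cell (r5,c4): row 5 has {p,q,r,s,t}; column 4 has {q,r,s,t} → u.
Cell (r2,c1): row 2 has {r,s,t}; column 1 has {p,q,r,s,t} → u.
Cell (r2,c3): row 2 has {r,s,t,u}; column 3 has {p,r,s,t,u} → q.
Cell (r2,c4): row 2 has {q,r,s,t,u}; column 4 has {q,r,s,t,u} → p.

r u t s p q / u s q p t r / t p u q r s / p q r t s u / s r p u q t / q t s r u p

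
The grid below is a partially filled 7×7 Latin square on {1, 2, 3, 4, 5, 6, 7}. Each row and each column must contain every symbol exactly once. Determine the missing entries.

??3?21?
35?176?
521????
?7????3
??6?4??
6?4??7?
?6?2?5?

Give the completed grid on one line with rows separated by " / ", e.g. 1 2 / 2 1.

7 4 3 5 2 1 6 / 3 5 2 1 7 6 4 / 5 2 1 4 6 3 7 / 2 7 5 6 1 4 3 / 1 3 6 7 4 2 5 / 6 1 4 3 5 7 2 / 4 6 7 2 3 5 1

(r1,c2) = 4
(r2,c3) = 2
(r2,c7) = 4
(r4,c3) = 5
(r7,c3) = 7
(r7,c7) = 1
(r1,c1) = 7
(r7,c1) = 4
(r7,c5) = 3
(r3,c5) = 6
(r3,c7) = 7
(r4,c5) = 1
(r6,c5) = 5
(r6,c7) = 2
(r4,c1) = 2
(r4,c6) = 4
(r5,c1) = 1
(r5,c2) = 3
(r5,c6) = 2
(r5,c7) = 5
(r6,c2) = 1
(r6,c4) = 3
(r1,c7) = 6
(r3,c4) = 4
(r3,c6) = 3
(r4,c4) = 6
(r5,c4) = 7
(r1,c4) = 5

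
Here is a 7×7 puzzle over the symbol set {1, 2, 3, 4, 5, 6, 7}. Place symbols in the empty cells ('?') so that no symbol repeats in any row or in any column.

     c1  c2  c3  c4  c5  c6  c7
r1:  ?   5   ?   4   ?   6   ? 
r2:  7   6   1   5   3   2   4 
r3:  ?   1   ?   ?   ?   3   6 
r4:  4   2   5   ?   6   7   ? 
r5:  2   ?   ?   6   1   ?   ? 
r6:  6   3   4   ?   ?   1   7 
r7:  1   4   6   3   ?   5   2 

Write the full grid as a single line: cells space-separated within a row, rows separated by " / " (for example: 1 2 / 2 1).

3 5 7 4 2 6 1 / 7 6 1 5 3 2 4 / 5 1 2 7 4 3 6 / 4 2 5 1 6 7 3 / 2 7 3 6 1 4 5 / 6 3 4 2 5 1 7 / 1 4 6 3 7 5 2

Cell (r1,c1): row 1 has {4,5,6}; column 1 has {1,2,4,6,7} → 3.
Cell (r1,c7): row 1 has {3,4,5,6}; column 7 has {2,4,6,7} → 1.
Cell (r3,c1): row 3 has {1,3,6}; column 1 has {1,2,3,4,6,7} → 5.
Cell (r4,c4): row 4 has {2,4,5,6,7}; column 4 has {3,4,5,6} → 1.
Cell (r4,c7): row 4 has {1,2,4,5,6,7}; column 7 has {1,2,4,6,7} → 3.
Cell (r5,c2): row 5 has {1,2,6}; column 2 has {1,2,3,4,5,6} → 7.
Cell (r5,c3): row 5 has {1,2,6,7}; column 3 has {1,4,5,6} → 3.
Cell (r5,c6): row 5 has {1,2,3,6,7}; column 6 has {1,2,3,5,6,7} → 4.
Cell (r5,c7): row 5 has {1,2,3,4,6,7}; column 7 has {1,2,3,4,6,7} → 5.
Cell (r6,c4): row 6 has {1,3,4,6,7}; column 4 has {1,3,4,5,6} → 2.
Cell (r6,c5): row 6 has {1,2,3,4,6,7}; column 5 has {1,3,6} → 5.
Cell (r7,c5): row 7 has {1,2,3,4,5,6}; column 5 has {1,3,5,6} → 7.
Cell (r1,c5): row 1 has {1,3,4,5,6}; column 5 has {1,3,5,6,7} → 2.
Cell (r3,c4): row 3 has {1,3,5,6}; column 4 has {1,2,3,4,5,6} → 7.
Cell (r3,c5): row 3 has {1,3,5,6,7}; column 5 has {1,2,3,5,6,7} → 4.
Cell (r1,c3): row 1 has {1,2,3,4,5,6}; column 3 has {1,3,4,5,6} → 7.
Cell (r3,c3): row 3 has {1,3,4,5,6,7}; column 3 has {1,3,4,5,6,7} → 2.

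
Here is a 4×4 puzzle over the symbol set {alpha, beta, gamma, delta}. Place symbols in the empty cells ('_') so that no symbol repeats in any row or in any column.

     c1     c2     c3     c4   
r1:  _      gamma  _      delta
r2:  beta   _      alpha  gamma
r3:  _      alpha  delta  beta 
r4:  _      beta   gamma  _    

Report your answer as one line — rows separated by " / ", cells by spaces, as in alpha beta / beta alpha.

alpha gamma beta delta / beta delta alpha gamma / gamma alpha delta beta / delta beta gamma alpha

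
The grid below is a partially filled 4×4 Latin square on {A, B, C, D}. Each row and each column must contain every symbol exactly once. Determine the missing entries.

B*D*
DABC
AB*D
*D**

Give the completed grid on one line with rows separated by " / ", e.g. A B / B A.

B C D A / D A B C / A B C D / C D A B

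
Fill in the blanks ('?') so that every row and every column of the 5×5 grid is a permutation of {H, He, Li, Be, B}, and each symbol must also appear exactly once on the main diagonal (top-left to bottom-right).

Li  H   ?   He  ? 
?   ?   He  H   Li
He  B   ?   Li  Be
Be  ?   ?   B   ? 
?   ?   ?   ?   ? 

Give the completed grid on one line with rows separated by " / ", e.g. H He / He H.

Li H Be He B / B Be He H Li / He B H Li Be / Be He Li B H / H Li B Be He

At row 1, column 5: row 1 has {H,He,Li}; column 5 has {Li,Be}; that leaves B.
At row 2, column 1: row 2 has {H,He,Li}; column 1 has {He,Li,Be}; that leaves B.
At row 2, column 2: row 2 has {H,He,Li,B}; column 2 has {H,B}; the diagonal has {Li,B}; that leaves Be.
At row 3, column 3: row 3 has {He,Li,Be,B}; column 3 has {He}; the diagonal has {Li,Be,B}; that leaves H.
At row 4, column 3: row 4 has {Be,B}; column 3 has {H,He}; that leaves Li.
At row 5, column 1: row 5 is empty so far; column 1 has {He,Li,Be,B}; that leaves H.
At row 5, column 4: row 5 has {H}; column 4 has {H,He,Li,B}; that leaves Be.
At row 5, column 5: row 5 has {H,Be}; column 5 has {Li,Be,B}; the diagonal has {H,Li,Be,B}; that leaves He.
At row 1, column 3: row 1 has {H,He,Li,B}; column 3 has {H,He,Li}; that leaves Be.
At row 4, column 2: row 4 has {Li,Be,B}; column 2 has {H,Be,B}; that leaves He.
At row 4, column 5: row 4 has {He,Li,Be,B}; column 5 has {He,Li,Be,B}; that leaves H.
At row 5, column 2: row 5 has {H,He,Be}; column 2 has {H,He,Be,B}; that leaves Li.
At row 5, column 3: row 5 has {H,He,Li,Be}; column 3 has {H,He,Li,Be}; that leaves B.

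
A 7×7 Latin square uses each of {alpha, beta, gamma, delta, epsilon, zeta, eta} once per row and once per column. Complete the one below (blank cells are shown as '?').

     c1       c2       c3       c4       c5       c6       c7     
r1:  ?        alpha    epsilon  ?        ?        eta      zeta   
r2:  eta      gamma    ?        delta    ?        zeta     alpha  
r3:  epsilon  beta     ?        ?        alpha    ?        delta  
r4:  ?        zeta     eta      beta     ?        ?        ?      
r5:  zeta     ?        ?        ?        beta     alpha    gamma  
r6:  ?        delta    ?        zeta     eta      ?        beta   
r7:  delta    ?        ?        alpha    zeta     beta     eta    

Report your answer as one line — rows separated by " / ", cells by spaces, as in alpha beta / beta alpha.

beta alpha epsilon gamma delta eta zeta / eta gamma beta delta epsilon zeta alpha / epsilon beta zeta eta alpha gamma delta / alpha zeta eta beta gamma delta epsilon / zeta eta delta epsilon beta alpha gamma / gamma delta alpha zeta eta epsilon beta / delta epsilon gamma alpha zeta beta eta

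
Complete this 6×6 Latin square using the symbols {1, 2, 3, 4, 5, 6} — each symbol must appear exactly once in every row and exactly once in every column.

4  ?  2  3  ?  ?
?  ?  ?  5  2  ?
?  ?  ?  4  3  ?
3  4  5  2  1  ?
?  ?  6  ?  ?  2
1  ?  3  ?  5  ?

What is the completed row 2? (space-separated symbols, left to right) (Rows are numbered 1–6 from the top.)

(r1,c5) = 6
(r2,c1) = 6
(r3,c3) = 1
(r4,c6) = 6
(r5,c1) = 5
(r5,c4) = 1
(r5,c5) = 4
(r6,c4) = 6
(r6,c6) = 4
(r2,c3) = 4
(r3,c1) = 2
(r3,c6) = 5
(r5,c2) = 3
(r6,c2) = 2
(r1,c6) = 1
(r2,c2) = 1
(r2,c6) = 3

6 1 4 5 2 3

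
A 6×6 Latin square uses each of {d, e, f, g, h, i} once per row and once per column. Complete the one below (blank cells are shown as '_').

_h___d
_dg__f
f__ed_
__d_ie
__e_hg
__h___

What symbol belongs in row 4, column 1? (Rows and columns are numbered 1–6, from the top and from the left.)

h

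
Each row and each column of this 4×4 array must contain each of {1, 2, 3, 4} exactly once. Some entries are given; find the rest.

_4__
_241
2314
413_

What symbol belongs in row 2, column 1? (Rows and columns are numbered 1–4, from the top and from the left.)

3

Cell (r1,c3): row 1 has {4}; column 3 has {1,3,4} → 2.
Cell (r1,c4): row 1 has {2,4}; column 4 has {1,4} → 3.
Cell (r2,c1): row 2 has {1,2,4}; column 1 has {2,4} → 3.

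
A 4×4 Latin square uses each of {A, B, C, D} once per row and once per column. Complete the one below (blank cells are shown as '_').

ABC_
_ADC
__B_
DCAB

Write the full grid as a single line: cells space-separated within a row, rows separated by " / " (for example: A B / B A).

Cell (r1,c4): row 1 has {A,B,C}; column 4 has {B,C} → D.
Cell (r2,c1): row 2 has {A,C,D}; column 1 has {A,D} → B.
Cell (r3,c1): row 3 has {B}; column 1 has {A,B,D} → C.
Cell (r3,c2): row 3 has {B,C}; column 2 has {A,B,C} → D.
Cell (r3,c4): row 3 has {B,C,D}; column 4 has {B,C,D} → A.

A B C D / B A D C / C D B A / D C A B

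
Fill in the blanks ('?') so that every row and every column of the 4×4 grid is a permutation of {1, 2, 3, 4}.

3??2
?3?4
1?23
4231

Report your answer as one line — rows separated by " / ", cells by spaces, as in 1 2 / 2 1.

3 1 4 2 / 2 3 1 4 / 1 4 2 3 / 4 2 3 1

Cell (r2,c1): row 2 has {3,4}; column 1 has {1,3,4} → 2.
Cell (r2,c3): row 2 has {2,3,4}; column 3 has {2,3} → 1.
Cell (r3,c2): row 3 has {1,2,3}; column 2 has {2,3} → 4.
Cell (r1,c2): row 1 has {2,3}; column 2 has {2,3,4} → 1.
Cell (r1,c3): row 1 has {1,2,3}; column 3 has {1,2,3} → 4.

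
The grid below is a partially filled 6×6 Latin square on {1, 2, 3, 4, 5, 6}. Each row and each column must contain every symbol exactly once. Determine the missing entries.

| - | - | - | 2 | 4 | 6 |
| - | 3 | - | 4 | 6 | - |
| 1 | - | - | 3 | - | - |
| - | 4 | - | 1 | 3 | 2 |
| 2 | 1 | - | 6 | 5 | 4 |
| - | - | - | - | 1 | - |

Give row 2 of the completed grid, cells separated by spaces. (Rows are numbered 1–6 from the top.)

5 3 2 4 6 1

At row 1, column 2: row 1 has {2,4,6}; column 2 has {1,3,4}; that leaves 5.
At row 2, column 1: row 2 has {3,4,6}; column 1 has {1,2}; that leaves 5.
At row 2, column 6: row 2 has {3,4,5,6}; column 6 has {2,4,6}; that leaves 1.
At row 3, column 5: row 3 has {1,3}; column 5 has {1,3,4,5,6}; that leaves 2.
At row 3, column 6: row 3 has {1,2,3}; column 6 has {1,2,4,6}; that leaves 5.
At row 4, column 1: row 4 has {1,2,3,4}; column 1 has {1,2,5}; that leaves 6.
At row 4, column 3: row 4 has {1,2,3,4,6}; column 3 is empty so far; that leaves 5.
At row 5, column 3: row 5 has {1,2,4,5,6}; column 3 has {5}; that leaves 3.
At row 6, column 4: row 6 has {1}; column 4 has {1,2,3,4,6}; that leaves 5.
At row 6, column 6: row 6 has {1,5}; column 6 has {1,2,4,5,6}; that leaves 3.
At row 1, column 1: row 1 has {2,4,5,6}; column 1 has {1,2,5,6}; that leaves 3.
At row 1, column 3: row 1 has {2,3,4,5,6}; column 3 has {3,5}; that leaves 1.
At row 2, column 3: row 2 has {1,3,4,5,6}; column 3 has {1,3,5}; that leaves 2.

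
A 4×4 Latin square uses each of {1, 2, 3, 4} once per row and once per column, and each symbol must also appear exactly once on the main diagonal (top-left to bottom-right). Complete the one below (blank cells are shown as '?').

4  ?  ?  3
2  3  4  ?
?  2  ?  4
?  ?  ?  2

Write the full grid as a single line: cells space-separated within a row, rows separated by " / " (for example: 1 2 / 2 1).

(r1,c2): row 1 has {3,4}; column 2 has {2,3}, so it must be 1.
(r1,c3): row 1 has {1,3,4}; column 3 has {4}, so it must be 2.
(r2,c4): row 2 has {2,3,4}; column 4 has {2,3,4}, so it must be 1.
(r3,c3): row 3 has {2,4}; column 3 has {2,4}; the diagonal has {2,3,4}, so it must be 1.
(r4,c2): row 4 has {2}; column 2 has {1,2,3}, so it must be 4.
(r4,c3): row 4 has {2,4}; column 3 has {1,2,4}, so it must be 3.
(r3,c1): row 3 has {1,2,4}; column 1 has {2,4}, so it must be 3.
(r4,c1): row 4 has {2,3,4}; column 1 has {2,3,4}, so it must be 1.

4 1 2 3 / 2 3 4 1 / 3 2 1 4 / 1 4 3 2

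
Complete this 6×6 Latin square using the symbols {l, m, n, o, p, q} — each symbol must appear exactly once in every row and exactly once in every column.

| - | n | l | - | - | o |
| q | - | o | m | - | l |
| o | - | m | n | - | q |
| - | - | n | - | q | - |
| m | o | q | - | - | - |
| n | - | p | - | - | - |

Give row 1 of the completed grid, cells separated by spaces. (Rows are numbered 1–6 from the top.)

p n l q m o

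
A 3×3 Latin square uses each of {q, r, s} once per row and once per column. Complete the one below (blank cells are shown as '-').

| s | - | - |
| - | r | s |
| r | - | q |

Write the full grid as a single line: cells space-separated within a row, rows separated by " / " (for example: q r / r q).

Cell (r1,c2): row 1 has {s}; column 2 has {r} → q.
Cell (r1,c3): row 1 has {q,s}; column 3 has {q,s} → r.
Cell (r2,c1): row 2 has {r,s}; column 1 has {r,s} → q.
Cell (r3,c2): row 3 has {q,r}; column 2 has {q,r} → s.

s q r / q r s / r s q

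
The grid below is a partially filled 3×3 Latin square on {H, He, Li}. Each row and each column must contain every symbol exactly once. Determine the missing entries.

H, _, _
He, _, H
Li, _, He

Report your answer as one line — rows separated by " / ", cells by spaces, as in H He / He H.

H He Li / He Li H / Li H He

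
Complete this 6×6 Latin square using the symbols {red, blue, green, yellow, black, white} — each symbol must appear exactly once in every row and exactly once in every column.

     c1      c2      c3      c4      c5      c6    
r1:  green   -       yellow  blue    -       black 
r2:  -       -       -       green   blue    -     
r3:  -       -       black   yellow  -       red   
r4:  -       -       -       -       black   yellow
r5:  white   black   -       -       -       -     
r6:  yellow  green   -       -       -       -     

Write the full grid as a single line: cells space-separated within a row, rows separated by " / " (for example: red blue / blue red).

green red yellow blue white black / black yellow red green blue white / blue white black yellow green red / red blue green white black yellow / white black blue red yellow green / yellow green white black red blue

(r2,c6): row 2 has {blue,green}; column 6 has {red,yellow,black}, so it must be white.
(r3,c1): row 3 has {red,yellow,black}; column 1 has {green,yellow,white}, so it must be blue.
(r3,c2): row 3 has {red,blue,yellow,black}; column 2 has {green,black}, so it must be white.
(r3,c5): row 3 has {red,blue,yellow,black,white}; column 5 has {blue,black}, so it must be green.
(r4,c1): row 4 has {yellow,black}; column 1 has {blue,green,yellow,white}, so it must be red.
(r4,c2): row 4 has {red,yellow,black}; column 2 has {green,black,white}, so it must be blue.
(r4,c4): row 4 has {red,blue,yellow,black}; column 4 has {blue,green,yellow}, so it must be white.
(r5,c4): row 5 has {black,white}; column 4 has {blue,green,yellow,white}, so it must be red.
(r5,c5): row 5 has {red,black,white}; column 5 has {blue,green,black}, so it must be yellow.
(r6,c4): row 6 has {green,yellow}; column 4 has {red,blue,green,yellow,white}, so it must be black.
(r6,c6): row 6 has {green,yellow,black}; column 6 has {red,yellow,black,white}, so it must be blue.
(r1,c2): row 1 has {blue,green,yellow,black}; column 2 has {blue,green,black,white}, so it must be red.
(r1,c5): row 1 has {red,blue,green,yellow,black}; column 5 has {blue,green,yellow,black}, so it must be white.
(r2,c1): row 2 has {blue,green,white}; column 1 has {red,blue,green,yellow,white}, so it must be black.
(r2,c2): row 2 has {blue,green,black,white}; column 2 has {red,blue,green,black,white}, so it must be yellow.
(r2,c3): row 2 has {blue,green,yellow,black,white}; column 3 has {yellow,black}, so it must be red.
(r4,c3): row 4 has {red,blue,yellow,black,white}; column 3 has {red,yellow,black}, so it must be green.
(r5,c3): row 5 has {red,yellow,black,white}; column 3 has {red,green,yellow,black}, so it must be blue.
(r5,c6): row 5 has {red,blue,yellow,black,white}; column 6 has {red,blue,yellow,black,white}, so it must be green.
(r6,c3): row 6 has {blue,green,yellow,black}; column 3 has {red,blue,green,yellow,black}, so it must be white.
(r6,c5): row 6 has {blue,green,yellow,black,white}; column 5 has {blue,green,yellow,black,white}, so it must be red.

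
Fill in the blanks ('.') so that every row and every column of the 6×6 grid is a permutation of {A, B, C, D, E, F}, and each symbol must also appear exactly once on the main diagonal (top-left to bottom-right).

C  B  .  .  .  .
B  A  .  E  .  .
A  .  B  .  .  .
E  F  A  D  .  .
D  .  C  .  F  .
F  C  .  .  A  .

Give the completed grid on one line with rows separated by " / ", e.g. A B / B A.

row 5 has {C,D,F}; column 2 has {A,B,C,F} — only E is left for (r5,c2).
row 6 has {A,C,F}; column 4 has {D,E} — only B is left for (r6,c4).
row 6 has {A,B,C,F}; column 6 is empty so far; the diagonal has {A,B,C,D,F} — only E is left for (r6,c6).
row 3 has {A,B}; column 2 has {A,B,C,E,F} — only D is left for (r3,c2).
row 5 has {C,D,E,F}; column 4 has {B,D,E} — only A is left for (r5,c4).
row 5 has {A,C,D,E,F}; column 6 has {E} — only B is left for (r5,c6).
row 6 has {A,B,C,E,F}; column 3 has {A,B,C} — only D is left for (r6,c3).
row 1 has {B,C}; column 4 has {A,B,D,E} — only F is left for (r1,c4).
row 2 has {A,B,E}; column 3 has {A,B,C,D} — only F is left for (r2,c3).
row 3 has {A,B,D}; column 4 has {A,B,D,E,F} — only C is left for (r3,c4).
row 3 has {A,B,C,D}; column 5 has {A,F} — only E is left for (r3,c5).
row 3 has {A,B,C,D,E}; column 6 has {B,E} — only F is left for (r3,c6).
row 4 has {A,D,E,F}; column 6 has {B,E,F} — only C is left for (r4,c6).
row 1 has {B,C,F}; column 3 has {A,B,C,D,F} — only E is left for (r1,c3).
row 1 has {B,C,E,F}; column 5 has {A,E,F} — only D is left for (r1,c5).
row 1 has {B,C,D,E,F}; column 6 has {B,C,E,F} — only A is left for (r1,c6).
row 2 has {A,B,E,F}; column 5 has {A,D,E,F} — only C is left for (r2,c5).
row 2 has {A,B,C,E,F}; column 6 has {A,B,C,E,F} — only D is left for (r2,c6).
row 4 has {A,C,D,E,F}; column 5 has {A,C,D,E,F} — only B is left for (r4,c5).

C B E F D A / B A F E C D / A D B C E F / E F A D B C / D E C A F B / F C D B A E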